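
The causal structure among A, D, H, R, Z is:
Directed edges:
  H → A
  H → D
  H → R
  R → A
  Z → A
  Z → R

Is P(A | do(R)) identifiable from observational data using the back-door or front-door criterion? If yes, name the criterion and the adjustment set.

desc(R)\{R}={A}; candidates ⊆ {D,H,Z}.
size 0: {}; under {} R still reaches {A,D,H,Z} ∋ A.
size 1: {D}, {H}, {Z}; under {D} R still reaches {A,H,Z} ∋ A.
{H,Z}: R⊥A given {H,Z} in G with R→· removed — back-door holds.
P(A|do(R)) = Σ_{H,Z} P(A|R,H,Z)·P(H,Z).

P(A|do(R)): backdoor, adjust for {H, Z}.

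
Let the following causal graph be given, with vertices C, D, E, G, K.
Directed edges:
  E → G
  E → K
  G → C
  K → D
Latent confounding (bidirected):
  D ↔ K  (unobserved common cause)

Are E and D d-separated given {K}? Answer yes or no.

No — E and D are d-connected given {K}.

Bayes-Ball from E | {K} reaches {C,D,G}.
D ∈ reach(E|{K}) ⇒ E ⊥̸ D | {K}.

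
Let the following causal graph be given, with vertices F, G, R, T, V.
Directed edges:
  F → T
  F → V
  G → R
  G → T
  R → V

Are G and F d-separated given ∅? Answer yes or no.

Yes — G ⊥ F | ∅.

Bayes-Ball from G | ∅ reaches {R,T,V}.
F ∉ reach(G|∅) ⇒ G ⊥ F | ∅.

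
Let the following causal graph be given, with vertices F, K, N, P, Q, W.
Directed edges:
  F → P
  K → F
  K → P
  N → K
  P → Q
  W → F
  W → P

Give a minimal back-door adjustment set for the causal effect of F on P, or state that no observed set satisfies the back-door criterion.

desc(F)\{F}={P,Q}; candidates ⊆ {K,N,W}.
size 0: {}; under {} F still reaches {K,N,P,Q,W} ∋ P.
size 1: {K}, {N}, {W}; under {K} F still reaches {P,Q,W} ∋ P.
{K,W}: F⊥P given {K,W} in G with F→· removed — back-door holds.

F→P: minimal back-door set {K, W}.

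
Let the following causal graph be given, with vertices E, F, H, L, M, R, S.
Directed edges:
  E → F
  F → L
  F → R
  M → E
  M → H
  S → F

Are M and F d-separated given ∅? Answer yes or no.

No — M and F are d-connected given ∅.

Bayes-Ball from M | ∅ reaches {E,F,H,L,R}.
F ∈ reach(M|∅) ⇒ M ⊥̸ F | ∅.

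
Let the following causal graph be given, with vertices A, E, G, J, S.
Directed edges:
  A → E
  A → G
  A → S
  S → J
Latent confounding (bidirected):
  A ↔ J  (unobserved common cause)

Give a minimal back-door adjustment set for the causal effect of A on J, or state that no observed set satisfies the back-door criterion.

A→J: no observed back-door set.

desc(A)\{A}={E,G,J,S}; candidates ⊆ {—}.
A↔J: latent back-door arc(s) into A.
size 0: {}; under {} A still reaches {J} ∋ J.
A↔J cannot be blocked by any observed set — no back-door set.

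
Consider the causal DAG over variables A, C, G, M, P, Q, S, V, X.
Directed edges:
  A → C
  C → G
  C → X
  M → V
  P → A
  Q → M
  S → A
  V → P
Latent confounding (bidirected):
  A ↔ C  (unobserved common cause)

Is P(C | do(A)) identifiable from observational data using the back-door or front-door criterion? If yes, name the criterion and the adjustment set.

P(C|do(A)): not identifiable (no BD/FD set).

desc(A)\{A}={C,G,X}; candidates ⊆ {M,P,Q,S,V}.
A↔C: latent back-door arc(s) into A.
size 0: {}; under {} A still reaches {C,G,M,P,Q,S,V,X} ∋ C.
size 1: {M}, {P}, {Q} …(+2); under {M} A still reaches {C,G,P,S,V,X} ∋ C.
size 2: {M,P}, {M,Q}, {M,S} …(+7); under {M,P} A still reaches {C,G,S,X} ∋ C.
A↔C cannot be blocked by any observed set — no back-door set.
No mediator lies on a directed A→…→C path.
Neither criterion identifies P(C|do(A)) in this graph.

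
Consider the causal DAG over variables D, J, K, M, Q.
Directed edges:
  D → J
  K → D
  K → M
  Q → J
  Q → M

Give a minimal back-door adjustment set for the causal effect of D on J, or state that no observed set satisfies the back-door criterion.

desc(D)\{D}={J}; candidates ⊆ {K,M,Q}.
∅: D⊥J given ∅ in G with D→· removed — back-door holds.

D→J: minimal back-door set ∅.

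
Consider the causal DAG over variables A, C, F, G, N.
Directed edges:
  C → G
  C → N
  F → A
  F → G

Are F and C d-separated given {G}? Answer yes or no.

No — F and C are d-connected given {G}.

Bayes-Ball from F | {G} reaches {A,C,N}.
C ∈ reach(F|{G}) ⇒ F ⊥̸ C | {G}.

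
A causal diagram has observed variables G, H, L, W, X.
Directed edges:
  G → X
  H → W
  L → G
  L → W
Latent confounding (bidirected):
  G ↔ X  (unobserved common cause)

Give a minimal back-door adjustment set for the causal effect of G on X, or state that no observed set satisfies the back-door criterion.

G→X: no observed back-door set.

desc(G)\{G}={X}; candidates ⊆ {H,L,W}.
G↔X: latent back-door arc(s) into G.
size 0: {}; under {} G still reaches {L,W,X} ∋ X.
size 1: {H}, {L}, {W}; under {H} G still reaches {L,W,X} ∋ X.
size 2: {H,L}, {H,W}, {L,W}; under {H,L} G still reaches {X} ∋ X.
G↔X cannot be blocked by any observed set — no back-door set.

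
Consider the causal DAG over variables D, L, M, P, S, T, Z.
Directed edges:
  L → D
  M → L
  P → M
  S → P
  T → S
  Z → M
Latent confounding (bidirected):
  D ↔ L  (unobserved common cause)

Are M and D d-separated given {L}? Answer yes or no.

Bayes-Ball from M | {L} reaches {D,P,S,T,Z}.
D ∈ reach(M|{L}) ⇒ M ⊥̸ D | {L}.

No — M and D are d-connected given {L}.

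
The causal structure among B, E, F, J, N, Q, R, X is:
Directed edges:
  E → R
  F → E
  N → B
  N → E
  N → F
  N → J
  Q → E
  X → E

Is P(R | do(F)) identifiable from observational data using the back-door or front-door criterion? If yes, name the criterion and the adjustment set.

P(R|do(F)): backdoor, adjust for {N}.

desc(F)\{F}={E,R}; candidates ⊆ {B,J,N,Q,X}.
size 0: {}; under {} F still reaches {B,E,J,N,R} ∋ R.
{N}: F⊥R given {N} in G with F→· removed — back-door holds.
P(R|do(F)) = Σ_{N} P(R|F,N)·P(N).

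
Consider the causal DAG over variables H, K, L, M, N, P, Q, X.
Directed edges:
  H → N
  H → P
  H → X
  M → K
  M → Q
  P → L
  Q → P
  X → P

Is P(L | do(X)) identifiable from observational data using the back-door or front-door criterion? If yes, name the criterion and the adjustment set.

P(L|do(X)): backdoor, adjust for {H}.

desc(X)\{X}={L,P}; candidates ⊆ {H,K,M,N,Q}.
size 0: {}; under {} X still reaches {H,L,N,P} ∋ L.
{H}: X⊥L given {H} in G with X→· removed — back-door holds.
P(L|do(X)) = Σ_{H} P(L|X,H)·P(H).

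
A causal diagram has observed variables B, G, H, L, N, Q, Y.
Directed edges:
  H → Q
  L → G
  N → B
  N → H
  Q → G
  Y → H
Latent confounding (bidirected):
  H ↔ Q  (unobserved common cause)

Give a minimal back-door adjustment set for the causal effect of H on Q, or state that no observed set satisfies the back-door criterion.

desc(H)\{H}={G,Q}; candidates ⊆ {B,L,N,Y}.
H↔Q: latent back-door arc(s) into H.
size 0: {}; under {} H still reaches {B,G,N,Q,Y} ∋ Q.
size 1: {B}, {L}, {N} …(+1); under {B} H still reaches {G,N,Q,Y} ∋ Q.
size 2: {B,L}, {B,N}, {B,Y} …(+3); under {B,L} H still reaches {G,N,Q,Y} ∋ Q.
H↔Q cannot be blocked by any observed set — no back-door set.

H→Q: no observed back-door set.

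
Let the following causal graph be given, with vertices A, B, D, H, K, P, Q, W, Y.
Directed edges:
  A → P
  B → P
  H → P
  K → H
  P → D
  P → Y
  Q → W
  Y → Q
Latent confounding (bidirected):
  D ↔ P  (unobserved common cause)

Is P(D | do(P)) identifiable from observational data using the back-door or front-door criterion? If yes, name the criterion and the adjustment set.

P(D|do(P)): not identifiable (no BD/FD set).

desc(P)\{P}={D,Q,W,Y}; candidates ⊆ {A,B,H,K}.
P↔D: latent back-door arc(s) into P.
size 0: {}; under {} P still reaches {A,B,D,H,K} ∋ D.
size 1: {A}, {B}, {H} …(+1); under {A} P still reaches {B,D,H,K} ∋ D.
size 2: {A,B}, {A,H}, {A,K} …(+3); under {A,B} P still reaches {D,H,K} ∋ D.
P↔D cannot be blocked by any observed set — no back-door set.
No mediator lies on a directed P→…→D path.
Neither criterion identifies P(D|do(P)) in this graph.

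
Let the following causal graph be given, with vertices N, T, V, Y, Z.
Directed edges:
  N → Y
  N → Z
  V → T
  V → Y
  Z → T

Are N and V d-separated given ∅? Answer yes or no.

Bayes-Ball from N | ∅ reaches {T,Y,Z}.
V ∉ reach(N|∅) ⇒ N ⊥ V | ∅.

Yes — N ⊥ V | ∅.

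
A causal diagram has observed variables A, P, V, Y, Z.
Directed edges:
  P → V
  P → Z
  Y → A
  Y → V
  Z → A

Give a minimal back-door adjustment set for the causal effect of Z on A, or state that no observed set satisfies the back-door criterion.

Z→A: minimal back-door set ∅.

desc(Z)\{Z}={A}; candidates ⊆ {P,V,Y}.
∅: Z⊥A given ∅ in G with Z→· removed — back-door holds.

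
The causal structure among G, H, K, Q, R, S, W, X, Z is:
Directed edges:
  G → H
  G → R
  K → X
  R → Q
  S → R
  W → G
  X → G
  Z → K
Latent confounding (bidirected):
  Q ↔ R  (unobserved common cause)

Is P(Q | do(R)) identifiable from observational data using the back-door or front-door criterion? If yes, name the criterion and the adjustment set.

desc(R)\{R}={Q}; candidates ⊆ {G,H,K,S,W,X,Z}.
R↔Q: latent back-door arc(s) into R.
size 0: {}; under {} R still reaches {G,H,K,Q,S,W,X,Z} ∋ Q.
size 1: {G}, {H}, {K} …(+4); under {G} R still reaches {Q,S} ∋ Q.
size 2: {G,H}, {G,K}, {G,S} …(+18); under {G,H} R still reaches {Q,S} ∋ Q.
R↔Q cannot be blocked by any observed set — no back-door set.
No mediator lies on a directed R→…→Q path.
Neither criterion identifies P(Q|do(R)) in this graph.

P(Q|do(R)): not identifiable (no BD/FD set).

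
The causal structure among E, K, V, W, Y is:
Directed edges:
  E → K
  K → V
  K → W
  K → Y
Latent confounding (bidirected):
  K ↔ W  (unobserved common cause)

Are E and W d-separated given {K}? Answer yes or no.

No — E and W are d-connected given {K}.

Bayes-Ball from E | {K} reaches {W}.
W ∈ reach(E|{K}) ⇒ E ⊥̸ W | {K}.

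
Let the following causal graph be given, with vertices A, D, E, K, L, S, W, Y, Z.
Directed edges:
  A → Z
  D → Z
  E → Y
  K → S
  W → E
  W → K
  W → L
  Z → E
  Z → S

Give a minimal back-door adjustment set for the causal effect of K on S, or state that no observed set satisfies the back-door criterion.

K→S: minimal back-door set ∅.

desc(K)\{K}={S}; candidates ⊆ {A,D,E,L,W,Y,Z}.
∅: K⊥S given ∅ in G with K→· removed — back-door holds.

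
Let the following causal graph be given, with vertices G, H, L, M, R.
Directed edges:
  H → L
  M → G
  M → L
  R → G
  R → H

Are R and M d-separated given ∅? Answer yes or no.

Bayes-Ball from R | ∅ reaches {G,H,L}.
M ∉ reach(R|∅) ⇒ R ⊥ M | ∅.

Yes — R ⊥ M | ∅.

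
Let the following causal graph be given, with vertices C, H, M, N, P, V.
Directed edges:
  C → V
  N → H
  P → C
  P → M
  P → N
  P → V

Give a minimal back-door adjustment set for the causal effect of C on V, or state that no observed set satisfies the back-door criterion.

C→V: minimal back-door set {P}.

desc(C)\{C}={V}; candidates ⊆ {H,M,N,P}.
size 0: {}; under {} C still reaches {H,M,N,P,V} ∋ V.
{P}: C⊥V given {P} in G with C→· removed — back-door holds.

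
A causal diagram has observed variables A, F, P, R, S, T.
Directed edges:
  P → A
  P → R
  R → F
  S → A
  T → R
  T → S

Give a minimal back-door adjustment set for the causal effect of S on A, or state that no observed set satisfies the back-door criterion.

desc(S)\{S}={A}; candidates ⊆ {F,P,R,T}.
∅: S⊥A given ∅ in G with S→· removed — back-door holds.

S→A: minimal back-door set ∅.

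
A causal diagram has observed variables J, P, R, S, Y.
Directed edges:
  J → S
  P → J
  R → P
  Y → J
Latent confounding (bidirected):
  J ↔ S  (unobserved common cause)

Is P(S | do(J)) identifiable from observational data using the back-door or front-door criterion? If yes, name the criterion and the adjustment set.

desc(J)\{J}={S}; candidates ⊆ {P,R,Y}.
J↔S: latent back-door arc(s) into J.
size 0: {}; under {} J still reaches {P,R,S,Y} ∋ S.
size 1: {P}, {R}, {Y}; under {P} J still reaches {S,Y} ∋ S.
size 2: {P,R}, {P,Y}, {R,Y}; under {P,R} J still reaches {S,Y} ∋ S.
J↔S cannot be blocked by any observed set — no back-door set.
No mediator lies on a directed J→…→S path.
Neither criterion identifies P(S|do(J)) in this graph.

P(S|do(J)): not identifiable (no BD/FD set).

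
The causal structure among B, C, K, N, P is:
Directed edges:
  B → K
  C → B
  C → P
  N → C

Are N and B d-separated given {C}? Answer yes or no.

Bayes-Ball from N | {C} reaches ∅.
B ∉ reach(N|{C}) ⇒ N ⊥ B | {C}.

Yes — N ⊥ B | {C}.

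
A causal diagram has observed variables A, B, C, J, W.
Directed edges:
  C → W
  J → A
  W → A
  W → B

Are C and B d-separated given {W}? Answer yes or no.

Bayes-Ball from C | {W} reaches ∅.
B ∉ reach(C|{W}) ⇒ C ⊥ B | {W}.

Yes — C ⊥ B | {W}.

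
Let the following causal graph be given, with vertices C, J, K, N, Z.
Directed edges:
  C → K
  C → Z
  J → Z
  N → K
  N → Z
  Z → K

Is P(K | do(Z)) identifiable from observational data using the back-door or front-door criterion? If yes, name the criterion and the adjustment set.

desc(Z)\{Z}={K}; candidates ⊆ {C,J,N}.
size 0: {}; under {} Z still reaches {C,J,K,N} ∋ K.
size 1: {C}, {J}, {N}; under {C} Z still reaches {J,K,N} ∋ K.
{C,N}: Z⊥K given {C,N} in G with Z→· removed — back-door holds.
P(K|do(Z)) = Σ_{C,N} P(K|Z,C,N)·P(C,N).

P(K|do(Z)): backdoor, adjust for {C, N}.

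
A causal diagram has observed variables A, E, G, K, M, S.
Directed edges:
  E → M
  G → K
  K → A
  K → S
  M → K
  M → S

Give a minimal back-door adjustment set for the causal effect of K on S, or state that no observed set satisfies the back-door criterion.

desc(K)\{K}={A,S}; candidates ⊆ {E,G,M}.
size 0: {}; under {} K still reaches {E,G,M,S} ∋ S.
{M}: K⊥S given {M} in G with K→· removed — back-door holds.

K→S: minimal back-door set {M}.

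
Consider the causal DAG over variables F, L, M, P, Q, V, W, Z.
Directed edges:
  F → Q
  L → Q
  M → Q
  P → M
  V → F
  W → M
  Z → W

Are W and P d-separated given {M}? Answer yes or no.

No — W and P are d-connected given {M}.

Bayes-Ball from W | {M} reaches {P,Z}.
P ∈ reach(W|{M}) ⇒ W ⊥̸ P | {M}.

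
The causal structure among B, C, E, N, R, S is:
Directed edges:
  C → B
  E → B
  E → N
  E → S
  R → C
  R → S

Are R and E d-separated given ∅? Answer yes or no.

Yes — R ⊥ E | ∅.

Bayes-Ball from R | ∅ reaches {B,C,S}.
E ∉ reach(R|∅) ⇒ R ⊥ E | ∅.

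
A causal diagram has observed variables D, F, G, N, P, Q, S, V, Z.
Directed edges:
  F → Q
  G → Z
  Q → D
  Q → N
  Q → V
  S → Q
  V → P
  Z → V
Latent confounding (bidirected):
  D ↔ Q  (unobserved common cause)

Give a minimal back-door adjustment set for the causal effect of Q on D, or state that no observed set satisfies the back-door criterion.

desc(Q)\{Q}={D,N,P,V}; candidates ⊆ {F,G,S,Z}.
Q↔D: latent back-door arc(s) into Q.
size 0: {}; under {} Q still reaches {D,F,S} ∋ D.
size 1: {F}, {G}, {S} …(+1); under {F} Q still reaches {D,S} ∋ D.
size 2: {F,G}, {F,S}, {F,Z} …(+3); under {F,G} Q still reaches {D,S} ∋ D.
Q↔D cannot be blocked by any observed set — no back-door set.

Q→D: no observed back-door set.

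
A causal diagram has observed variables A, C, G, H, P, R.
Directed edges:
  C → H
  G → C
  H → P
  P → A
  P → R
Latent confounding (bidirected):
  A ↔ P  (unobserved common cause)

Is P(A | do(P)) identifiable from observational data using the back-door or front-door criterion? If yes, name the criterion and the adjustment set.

desc(P)\{P}={A,R}; candidates ⊆ {C,G,H}.
P↔A: latent back-door arc(s) into P.
size 0: {}; under {} P still reaches {A,C,G,H} ∋ A.
size 1: {C}, {G}, {H}; under {C} P still reaches {A,H} ∋ A.
size 2: {C,G}, {C,H}, {G,H}; under {C,G} P still reaches {A,H} ∋ A.
P↔A cannot be blocked by any observed set — no back-door set.
No mediator lies on a directed P→…→A path.
Neither criterion identifies P(A|do(P)) in this graph.

P(A|do(P)): not identifiable (no BD/FD set).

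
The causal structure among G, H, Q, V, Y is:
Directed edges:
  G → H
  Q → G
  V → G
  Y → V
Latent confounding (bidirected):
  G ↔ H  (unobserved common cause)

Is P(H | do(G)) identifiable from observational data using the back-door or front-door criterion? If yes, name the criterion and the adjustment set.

P(H|do(G)): not identifiable (no BD/FD set).

desc(G)\{G}={H}; candidates ⊆ {Q,V,Y}.
G↔H: latent back-door arc(s) into G.
size 0: {}; under {} G still reaches {H,Q,V,Y} ∋ H.
size 1: {Q}, {V}, {Y}; under {Q} G still reaches {H,V,Y} ∋ H.
size 2: {Q,V}, {Q,Y}, {V,Y}; under {Q,V} G still reaches {H} ∋ H.
G↔H cannot be blocked by any observed set — no back-door set.
No mediator lies on a directed G→…→H path.
Neither criterion identifies P(H|do(G)) in this graph.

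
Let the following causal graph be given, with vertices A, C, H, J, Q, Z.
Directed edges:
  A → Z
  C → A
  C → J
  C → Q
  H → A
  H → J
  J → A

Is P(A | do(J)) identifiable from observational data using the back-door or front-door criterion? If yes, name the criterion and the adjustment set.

P(A|do(J)): backdoor, adjust for {C, H}.

desc(J)\{J}={A,Z}; candidates ⊆ {C,H,Q}.
size 0: {}; under {} J still reaches {A,C,H,Q,Z} ∋ A.
size 1: {C}, {H}, {Q}; under {C} J still reaches {A,H,Z} ∋ A.
{C,H}: J⊥A given {C,H} in G with J→· removed — back-door holds.
P(A|do(J)) = Σ_{C,H} P(A|J,C,H)·P(C,H).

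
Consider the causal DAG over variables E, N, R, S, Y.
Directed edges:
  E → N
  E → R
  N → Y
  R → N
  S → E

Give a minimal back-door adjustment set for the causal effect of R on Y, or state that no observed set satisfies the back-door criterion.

R→Y: minimal back-door set {E}.

desc(R)\{R}={N,Y}; candidates ⊆ {E,S}.
size 0: {}; under {} R still reaches {E,N,S,Y} ∋ Y.
{E}: R⊥Y given {E} in G with R→· removed — back-door holds.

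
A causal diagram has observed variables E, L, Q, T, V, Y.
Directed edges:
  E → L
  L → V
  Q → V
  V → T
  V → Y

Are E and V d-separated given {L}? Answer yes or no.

Bayes-Ball from E | {L} reaches ∅.
V ∉ reach(E|{L}) ⇒ E ⊥ V | {L}.

Yes — E ⊥ V | {L}.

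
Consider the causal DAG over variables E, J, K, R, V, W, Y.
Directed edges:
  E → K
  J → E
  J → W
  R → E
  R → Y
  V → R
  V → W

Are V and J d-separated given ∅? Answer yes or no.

Yes — V ⊥ J | ∅.

Bayes-Ball from V | ∅ reaches {E,K,R,W,Y}.
J ∉ reach(V|∅) ⇒ V ⊥ J | ∅.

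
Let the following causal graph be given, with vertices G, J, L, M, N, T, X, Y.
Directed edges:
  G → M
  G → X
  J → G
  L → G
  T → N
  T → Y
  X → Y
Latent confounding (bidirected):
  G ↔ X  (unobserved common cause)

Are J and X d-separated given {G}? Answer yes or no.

Bayes-Ball from J | {G} reaches {L,X,Y}.
X ∈ reach(J|{G}) ⇒ J ⊥̸ X | {G}.

No — J and X are d-connected given {G}.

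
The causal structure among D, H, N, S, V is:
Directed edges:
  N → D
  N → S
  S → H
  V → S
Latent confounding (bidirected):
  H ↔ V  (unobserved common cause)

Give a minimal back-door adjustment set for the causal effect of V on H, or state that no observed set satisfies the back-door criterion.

V→H: no observed back-door set.

desc(V)\{V}={H,S}; candidates ⊆ {D,N}.
V↔H: latent back-door arc(s) into V.
size 0: {}; under {} V still reaches {H} ∋ H.
size 1: {D}, {N}; under {D} V still reaches {H} ∋ H.
size 2: {D,N}; under {D,N} V still reaches {H} ∋ H.
V↔H cannot be blocked by any observed set — no back-door set.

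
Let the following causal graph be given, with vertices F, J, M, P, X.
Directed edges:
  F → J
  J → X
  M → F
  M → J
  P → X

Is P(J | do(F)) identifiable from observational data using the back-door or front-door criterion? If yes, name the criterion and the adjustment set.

desc(F)\{F}={J,X}; candidates ⊆ {M,P}.
size 0: {}; under {} F still reaches {J,M,X} ∋ J.
{M}: F⊥J given {M} in G with F→· removed — back-door holds.
P(J|do(F)) = Σ_{M} P(J|F,M)·P(M).

P(J|do(F)): backdoor, adjust for {M}.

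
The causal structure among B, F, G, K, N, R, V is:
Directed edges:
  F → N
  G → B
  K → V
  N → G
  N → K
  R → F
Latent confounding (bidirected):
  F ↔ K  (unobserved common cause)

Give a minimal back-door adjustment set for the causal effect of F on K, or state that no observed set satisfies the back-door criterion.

F→K: no observed back-door set.

desc(F)\{F}={B,G,K,N,V}; candidates ⊆ {R}.
F↔K: latent back-door arc(s) into F.
size 0: {}; under {} F still reaches {K,R,V} ∋ K.
size 1: {R}; under {R} F still reaches {K,V} ∋ K.
F↔K cannot be blocked by any observed set — no back-door set.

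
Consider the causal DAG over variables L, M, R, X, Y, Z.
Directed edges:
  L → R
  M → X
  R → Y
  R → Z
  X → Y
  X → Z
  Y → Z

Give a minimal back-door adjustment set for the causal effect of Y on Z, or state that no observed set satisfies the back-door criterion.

desc(Y)\{Y}={Z}; candidates ⊆ {L,M,R,X}.
size 0: {}; under {} Y still reaches {L,M,R,X,Z} ∋ Z.
size 1: {L}, {M}, {R} …(+1); under {L} Y still reaches {M,R,X,Z} ∋ Z.
{R,X}: Y⊥Z given {R,X} in G with Y→· removed — back-door holds.

Y→Z: minimal back-door set {R, X}.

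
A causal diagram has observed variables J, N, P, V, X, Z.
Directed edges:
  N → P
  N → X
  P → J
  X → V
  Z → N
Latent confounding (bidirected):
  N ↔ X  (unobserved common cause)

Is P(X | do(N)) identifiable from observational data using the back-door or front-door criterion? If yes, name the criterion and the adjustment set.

desc(N)\{N}={J,P,V,X}; candidates ⊆ {Z}.
N↔X: latent back-door arc(s) into N.
size 0: {}; under {} N still reaches {V,X,Z} ∋ X.
size 1: {Z}; under {Z} N still reaches {V,X} ∋ X.
N↔X cannot be blocked by any observed set — no back-door set.
No mediator lies on a directed N→…→X path.
Neither criterion identifies P(X|do(N)) in this graph.

P(X|do(N)): not identifiable (no BD/FD set).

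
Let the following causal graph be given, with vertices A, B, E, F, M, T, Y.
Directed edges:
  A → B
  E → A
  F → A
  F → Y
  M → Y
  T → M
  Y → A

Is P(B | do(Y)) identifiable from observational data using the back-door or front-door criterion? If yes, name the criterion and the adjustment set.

desc(Y)\{Y}={A,B}; candidates ⊆ {E,F,M,T}.
size 0: {}; under {} Y still reaches {A,B,F,M,T} ∋ B.
{F}: Y⊥B given {F} in G with Y→· removed — back-door holds.
P(B|do(Y)) = Σ_{F} P(B|Y,F)·P(F).

P(B|do(Y)): backdoor, adjust for {F}.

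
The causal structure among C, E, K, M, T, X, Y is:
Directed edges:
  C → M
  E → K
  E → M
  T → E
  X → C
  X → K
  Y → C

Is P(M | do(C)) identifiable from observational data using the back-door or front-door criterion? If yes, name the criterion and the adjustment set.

P(M|do(C)): backdoor, adjust for ∅.

desc(C)\{C}={M}; candidates ⊆ {E,K,T,X,Y}.
∅: C⊥M given ∅ in G with C→· removed — back-door holds.
P(M|do(C)) = P(M|C) — no adjustment needed.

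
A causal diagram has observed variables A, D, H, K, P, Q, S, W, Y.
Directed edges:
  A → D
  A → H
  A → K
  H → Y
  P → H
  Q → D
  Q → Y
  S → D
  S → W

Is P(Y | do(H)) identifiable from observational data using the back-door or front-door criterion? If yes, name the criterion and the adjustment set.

desc(H)\{H}={Y}; candidates ⊆ {A,D,K,P,Q,S,W}.
∅: H⊥Y given ∅ in G with H→· removed — back-door holds.
P(Y|do(H)) = P(Y|H) — no adjustment needed.

P(Y|do(H)): backdoor, adjust for ∅.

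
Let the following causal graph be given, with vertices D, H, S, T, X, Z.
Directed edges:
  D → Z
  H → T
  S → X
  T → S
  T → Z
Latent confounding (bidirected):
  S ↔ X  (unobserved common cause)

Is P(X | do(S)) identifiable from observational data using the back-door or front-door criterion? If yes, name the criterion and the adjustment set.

desc(S)\{S}={X}; candidates ⊆ {D,H,T,Z}.
S↔X: latent back-door arc(s) into S.
size 0: {}; under {} S still reaches {H,T,X,Z} ∋ X.
size 1: {D}, {H}, {T} …(+1); under {D} S still reaches {H,T,X,Z} ∋ X.
size 2: {D,H}, {D,T}, {D,Z} …(+3); under {D,H} S still reaches {T,X,Z} ∋ X.
S↔X cannot be blocked by any observed set — no back-door set.
No mediator lies on a directed S→…→X path.
Neither criterion identifies P(X|do(S)) in this graph.

P(X|do(S)): not identifiable (no BD/FD set).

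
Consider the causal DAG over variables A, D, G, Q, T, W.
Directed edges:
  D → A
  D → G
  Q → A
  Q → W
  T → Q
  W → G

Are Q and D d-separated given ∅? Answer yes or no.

Yes — Q ⊥ D | ∅.

Bayes-Ball from Q | ∅ reaches {A,G,T,W}.
D ∉ reach(Q|∅) ⇒ Q ⊥ D | ∅.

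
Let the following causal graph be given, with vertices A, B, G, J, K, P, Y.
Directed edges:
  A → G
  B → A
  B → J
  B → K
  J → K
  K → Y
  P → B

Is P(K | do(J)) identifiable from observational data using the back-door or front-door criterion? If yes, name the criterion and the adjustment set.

P(K|do(J)): backdoor, adjust for {B}.

desc(J)\{J}={K,Y}; candidates ⊆ {A,B,G,P}.
size 0: {}; under {} J still reaches {A,B,G,K,P,Y} ∋ K.
{B}: J⊥K given {B} in G with J→· removed — back-door holds.
P(K|do(J)) = Σ_{B} P(K|J,B)·P(B).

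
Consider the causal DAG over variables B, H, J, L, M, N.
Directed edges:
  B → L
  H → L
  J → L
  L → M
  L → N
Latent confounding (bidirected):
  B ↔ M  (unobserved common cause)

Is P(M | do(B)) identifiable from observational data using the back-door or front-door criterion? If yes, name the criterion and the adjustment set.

P(M|do(B)): frontdoor, adjust for {L}.

desc(B)\{B}={L,M,N}; candidates ⊆ {H,J}.
B↔M: latent back-door arc(s) into B.
size 0: {}; under {} B still reaches {M} ∋ M.
size 1: {H}, {J}; under {H} B still reaches {M} ∋ M.
size 2: {H,J}; under {H,J} B still reaches {M} ∋ M.
B↔M cannot be blocked by any observed set — no back-door set.
{L}: (i) intercepts every directed B→M path; (ii) no back-door B→{L}; (iii) {B} blocks every back-door {L}→M. Front-door holds.
P(M|do(B)) = Σ_{L} P(L|B) Σ_{B'} P(M|L,B')P(B').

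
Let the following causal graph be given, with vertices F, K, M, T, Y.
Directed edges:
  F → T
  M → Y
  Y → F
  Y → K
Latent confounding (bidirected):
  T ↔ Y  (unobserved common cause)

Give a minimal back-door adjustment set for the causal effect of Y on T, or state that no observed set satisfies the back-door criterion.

Y→T: no observed back-door set.

desc(Y)\{Y}={F,K,T}; candidates ⊆ {M}.
Y↔T: latent back-door arc(s) into Y.
size 0: {}; under {} Y still reaches {M,T} ∋ T.
size 1: {M}; under {M} Y still reaches {T} ∋ T.
Y↔T cannot be blocked by any observed set — no back-door set.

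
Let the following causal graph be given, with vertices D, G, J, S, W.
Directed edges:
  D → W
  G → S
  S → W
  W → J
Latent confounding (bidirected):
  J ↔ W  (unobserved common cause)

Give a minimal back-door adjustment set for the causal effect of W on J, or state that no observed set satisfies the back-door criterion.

W→J: no observed back-door set.

desc(W)\{W}={J}; candidates ⊆ {D,G,S}.
W↔J: latent back-door arc(s) into W.
size 0: {}; under {} W still reaches {D,G,J,S} ∋ J.
size 1: {D}, {G}, {S}; under {D} W still reaches {G,J,S} ∋ J.
size 2: {D,G}, {D,S}, {G,S}; under {D,G} W still reaches {J,S} ∋ J.
W↔J cannot be blocked by any observed set — no back-door set.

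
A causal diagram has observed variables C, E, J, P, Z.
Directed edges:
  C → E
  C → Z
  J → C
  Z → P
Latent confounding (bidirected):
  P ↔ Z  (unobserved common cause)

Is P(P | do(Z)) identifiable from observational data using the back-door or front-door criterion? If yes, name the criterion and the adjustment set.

desc(Z)\{Z}={P}; candidates ⊆ {C,E,J}.
Z↔P: latent back-door arc(s) into Z.
size 0: {}; under {} Z still reaches {C,E,J,P} ∋ P.
size 1: {C}, {E}, {J}; under {C} Z still reaches {P} ∋ P.
size 2: {C,E}, {C,J}, {E,J}; under {C,E} Z still reaches {P} ∋ P.
Z↔P cannot be blocked by any observed set — no back-door set.
No mediator lies on a directed Z→…→P path.
Neither criterion identifies P(P|do(Z)) in this graph.

P(P|do(Z)): not identifiable (no BD/FD set).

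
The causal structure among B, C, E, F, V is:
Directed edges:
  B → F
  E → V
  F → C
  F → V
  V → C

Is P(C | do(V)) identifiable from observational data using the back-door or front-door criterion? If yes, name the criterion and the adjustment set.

desc(V)\{V}={C}; candidates ⊆ {B,E,F}.
size 0: {}; under {} V still reaches {B,C,E,F} ∋ C.
{F}: V⊥C given {F} in G with V→· removed — back-door holds.
P(C|do(V)) = Σ_{F} P(C|V,F)·P(F).

P(C|do(V)): backdoor, adjust for {F}.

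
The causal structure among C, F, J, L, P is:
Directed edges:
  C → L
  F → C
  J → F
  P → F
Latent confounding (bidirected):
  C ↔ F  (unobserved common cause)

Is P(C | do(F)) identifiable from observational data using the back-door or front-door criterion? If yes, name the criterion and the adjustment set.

P(C|do(F)): not identifiable (no BD/FD set).

desc(F)\{F}={C,L}; candidates ⊆ {J,P}.
F↔C: latent back-door arc(s) into F.
size 0: {}; under {} F still reaches {C,J,L,P} ∋ C.
size 1: {J}, {P}; under {J} F still reaches {C,L,P} ∋ C.
size 2: {J,P}; under {J,P} F still reaches {C,L} ∋ C.
F↔C cannot be blocked by any observed set — no back-door set.
No mediator lies on a directed F→…→C path.
Neither criterion identifies P(C|do(F)) in this graph.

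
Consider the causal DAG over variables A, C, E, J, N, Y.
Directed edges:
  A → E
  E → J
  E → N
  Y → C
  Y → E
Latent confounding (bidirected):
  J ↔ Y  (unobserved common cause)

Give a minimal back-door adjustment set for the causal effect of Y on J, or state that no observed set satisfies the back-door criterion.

Y→J: no observed back-door set.

desc(Y)\{Y}={C,E,J,N}; candidates ⊆ {A}.
Y↔J: latent back-door arc(s) into Y.
size 0: {}; under {} Y still reaches {J} ∋ J.
size 1: {A}; under {A} Y still reaches {J} ∋ J.
Y↔J cannot be blocked by any observed set — no back-door set.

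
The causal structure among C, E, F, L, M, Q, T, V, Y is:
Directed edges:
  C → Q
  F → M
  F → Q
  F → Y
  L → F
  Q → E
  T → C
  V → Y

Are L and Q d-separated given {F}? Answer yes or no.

Bayes-Ball from L | {F} reaches ∅.
Q ∉ reach(L|{F}) ⇒ L ⊥ Q | {F}.

Yes — L ⊥ Q | {F}.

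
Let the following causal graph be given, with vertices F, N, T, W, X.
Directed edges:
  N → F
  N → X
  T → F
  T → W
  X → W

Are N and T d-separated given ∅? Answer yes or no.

Yes — N ⊥ T | ∅.

Bayes-Ball from N | ∅ reaches {F,W,X}.
T ∉ reach(N|∅) ⇒ N ⊥ T | ∅.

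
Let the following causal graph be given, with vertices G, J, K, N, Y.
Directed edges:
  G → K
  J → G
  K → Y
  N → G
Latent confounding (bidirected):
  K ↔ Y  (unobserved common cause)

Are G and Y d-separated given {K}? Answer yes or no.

Bayes-Ball from G | {K} reaches {J,N,Y}.
Y ∈ reach(G|{K}) ⇒ G ⊥̸ Y | {K}.

No — G and Y are d-connected given {K}.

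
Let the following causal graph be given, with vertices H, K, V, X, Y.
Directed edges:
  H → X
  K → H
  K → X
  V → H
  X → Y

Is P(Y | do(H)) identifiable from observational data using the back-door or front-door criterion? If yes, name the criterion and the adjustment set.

P(Y|do(H)): backdoor, adjust for {K}.

desc(H)\{H}={X,Y}; candidates ⊆ {K,V}.
size 0: {}; under {} H still reaches {K,V,X,Y} ∋ Y.
{K}: H⊥Y given {K} in G with H→· removed — back-door holds.
P(Y|do(H)) = Σ_{K} P(Y|H,K)·P(K).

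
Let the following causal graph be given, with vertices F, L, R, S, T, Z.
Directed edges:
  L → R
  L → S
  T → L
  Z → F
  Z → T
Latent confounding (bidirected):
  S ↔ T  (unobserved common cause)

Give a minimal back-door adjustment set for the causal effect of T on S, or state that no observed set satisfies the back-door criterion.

desc(T)\{T}={L,R,S}; candidates ⊆ {F,Z}.
T↔S: latent back-door arc(s) into T.
size 0: {}; under {} T still reaches {F,S,Z} ∋ S.
size 1: {F}, {Z}; under {F} T still reaches {S,Z} ∋ S.
size 2: {F,Z}; under {F,Z} T still reaches {S} ∋ S.
T↔S cannot be blocked by any observed set — no back-door set.

T→S: no observed back-door set.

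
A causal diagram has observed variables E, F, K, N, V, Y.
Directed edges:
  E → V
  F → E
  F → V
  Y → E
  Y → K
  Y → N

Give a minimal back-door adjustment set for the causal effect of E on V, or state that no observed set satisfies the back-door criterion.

desc(E)\{E}={V}; candidates ⊆ {F,K,N,Y}.
size 0: {}; under {} E still reaches {F,K,N,V,Y} ∋ V.
{F}: E⊥V given {F} in G with E→· removed — back-door holds.

E→V: minimal back-door set {F}.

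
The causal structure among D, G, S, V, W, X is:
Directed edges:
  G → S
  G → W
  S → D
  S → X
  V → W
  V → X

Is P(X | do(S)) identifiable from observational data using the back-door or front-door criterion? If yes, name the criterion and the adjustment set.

desc(S)\{S}={D,X}; candidates ⊆ {G,V,W}.
∅: S⊥X given ∅ in G with S→· removed — back-door holds.
P(X|do(S)) = P(X|S) — no adjustment needed.

P(X|do(S)): backdoor, adjust for ∅.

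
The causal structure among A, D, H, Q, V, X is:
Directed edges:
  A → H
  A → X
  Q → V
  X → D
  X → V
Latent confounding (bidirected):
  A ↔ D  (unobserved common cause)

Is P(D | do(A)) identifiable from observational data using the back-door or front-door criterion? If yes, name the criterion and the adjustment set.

desc(A)\{A}={D,H,V,X}; candidates ⊆ {Q}.
A↔D: latent back-door arc(s) into A.
size 0: {}; under {} A still reaches {D} ∋ D.
size 1: {Q}; under {Q} A still reaches {D} ∋ D.
A↔D cannot be blocked by any observed set — no back-door set.
{X}: (i) intercepts every directed A→D path; (ii) no back-door A→{X}; (iii) {A} blocks every back-door {X}→D. Front-door holds.
P(D|do(A)) = Σ_{X} P(X|A) Σ_{A'} P(D|X,A')P(A').

P(D|do(A)): frontdoor, adjust for {X}.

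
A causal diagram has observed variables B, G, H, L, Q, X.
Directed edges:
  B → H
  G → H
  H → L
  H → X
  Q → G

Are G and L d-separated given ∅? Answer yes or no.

No — G and L are d-connected given ∅.

Bayes-Ball from G | ∅ reaches {H,L,Q,X}.
L ∈ reach(G|∅) ⇒ G ⊥̸ L | ∅.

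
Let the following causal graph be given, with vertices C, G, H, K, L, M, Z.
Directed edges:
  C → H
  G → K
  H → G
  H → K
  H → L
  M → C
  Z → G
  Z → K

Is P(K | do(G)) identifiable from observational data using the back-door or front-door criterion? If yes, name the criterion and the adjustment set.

P(K|do(G)): backdoor, adjust for {H, Z}.

desc(G)\{G}={K}; candidates ⊆ {C,H,L,M,Z}.
size 0: {}; under {} G still reaches {C,H,K,L,M,Z} ∋ K.
size 1: {C}, {H}, {L} …(+2); under {C} G still reaches {H,K,L,Z} ∋ K.
{H,Z}: G⊥K given {H,Z} in G with G→· removed — back-door holds.
P(K|do(G)) = Σ_{H,Z} P(K|G,H,Z)·P(H,Z).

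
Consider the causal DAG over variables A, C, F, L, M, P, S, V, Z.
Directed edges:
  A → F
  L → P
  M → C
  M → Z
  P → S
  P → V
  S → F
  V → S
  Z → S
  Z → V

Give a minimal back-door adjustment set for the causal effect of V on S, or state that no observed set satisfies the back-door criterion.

desc(V)\{V}={F,S}; candidates ⊆ {A,C,L,M,P,Z}.
size 0: {}; under {} V still reaches {C,F,L,M,P,S,Z} ∋ S.
size 1: {A}, {C}, {L} …(+3); under {A} V still reaches {C,F,L,M,P,S,Z} ∋ S.
{P,Z}: V⊥S given {P,Z} in G with V→· removed — back-door holds.

V→S: minimal back-door set {P, Z}.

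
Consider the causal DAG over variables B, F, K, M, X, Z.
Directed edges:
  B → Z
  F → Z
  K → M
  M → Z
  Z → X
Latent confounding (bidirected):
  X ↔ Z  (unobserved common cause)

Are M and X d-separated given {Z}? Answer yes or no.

Bayes-Ball from M | {Z} reaches {B,F,K,X}.
X ∈ reach(M|{Z}) ⇒ M ⊥̸ X | {Z}.

No — M and X are d-connected given {Z}.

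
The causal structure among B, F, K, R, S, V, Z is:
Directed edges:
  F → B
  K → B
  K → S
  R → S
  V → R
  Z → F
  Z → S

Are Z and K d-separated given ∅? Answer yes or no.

Bayes-Ball from Z | ∅ reaches {B,F,S}.
K ∉ reach(Z|∅) ⇒ Z ⊥ K | ∅.

Yes — Z ⊥ K | ∅.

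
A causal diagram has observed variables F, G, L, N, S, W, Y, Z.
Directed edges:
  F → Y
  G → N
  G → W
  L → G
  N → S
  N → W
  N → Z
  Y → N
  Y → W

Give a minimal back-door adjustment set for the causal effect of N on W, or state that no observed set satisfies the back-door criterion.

N→W: minimal back-door set {G, Y}.

desc(N)\{N}={S,W,Z}; candidates ⊆ {F,G,L,Y}.
size 0: {}; under {} N still reaches {F,G,L,W,Y} ∋ W.
size 1: {F}, {G}, {L} …(+1); under {F} N still reaches {G,L,W,Y} ∋ W.
{G,Y}: N⊥W given {G,Y} in G with N→· removed — back-door holds.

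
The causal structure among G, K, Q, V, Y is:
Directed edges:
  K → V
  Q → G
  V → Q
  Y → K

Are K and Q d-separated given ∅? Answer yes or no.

No — K and Q are d-connected given ∅.

Bayes-Ball from K | ∅ reaches {G,Q,V,Y}.
Q ∈ reach(K|∅) ⇒ K ⊥̸ Q | ∅.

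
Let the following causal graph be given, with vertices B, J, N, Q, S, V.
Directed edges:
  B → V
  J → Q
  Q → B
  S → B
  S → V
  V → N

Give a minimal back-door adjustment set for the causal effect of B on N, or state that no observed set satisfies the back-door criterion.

desc(B)\{B}={N,V}; candidates ⊆ {J,Q,S}.
size 0: {}; under {} B still reaches {J,N,Q,S,V} ∋ N.
{S}: B⊥N given {S} in G with B→· removed — back-door holds.

B→N: minimal back-door set {S}.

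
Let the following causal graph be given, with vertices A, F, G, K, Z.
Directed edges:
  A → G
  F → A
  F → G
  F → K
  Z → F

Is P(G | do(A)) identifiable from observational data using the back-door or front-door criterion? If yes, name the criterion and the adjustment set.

desc(A)\{A}={G}; candidates ⊆ {F,K,Z}.
size 0: {}; under {} A still reaches {F,G,K,Z} ∋ G.
{F}: A⊥G given {F} in G with A→· removed — back-door holds.
P(G|do(A)) = Σ_{F} P(G|A,F)·P(F).

P(G|do(A)): backdoor, adjust for {F}.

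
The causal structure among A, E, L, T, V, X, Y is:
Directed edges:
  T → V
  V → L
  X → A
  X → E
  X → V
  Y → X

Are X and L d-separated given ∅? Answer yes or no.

Bayes-Ball from X | ∅ reaches {A,E,L,V,Y}.
L ∈ reach(X|∅) ⇒ X ⊥̸ L | ∅.

No — X and L are d-connected given ∅.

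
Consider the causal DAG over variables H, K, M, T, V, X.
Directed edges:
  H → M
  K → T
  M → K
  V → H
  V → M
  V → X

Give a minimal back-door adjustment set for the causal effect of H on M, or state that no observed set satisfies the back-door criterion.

H→M: minimal back-door set {V}.

desc(H)\{H}={K,M,T}; candidates ⊆ {V,X}.
size 0: {}; under {} H still reaches {K,M,T,V,X} ∋ M.
{V}: H⊥M given {V} in G with H→· removed — back-door holds.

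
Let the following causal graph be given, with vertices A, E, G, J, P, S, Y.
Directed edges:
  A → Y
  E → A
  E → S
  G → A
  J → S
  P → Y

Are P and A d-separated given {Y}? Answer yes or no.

Bayes-Ball from P | {Y} reaches {A,E,G,S}.
A ∈ reach(P|{Y}) ⇒ P ⊥̸ A | {Y}.

No — P and A are d-connected given {Y}.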